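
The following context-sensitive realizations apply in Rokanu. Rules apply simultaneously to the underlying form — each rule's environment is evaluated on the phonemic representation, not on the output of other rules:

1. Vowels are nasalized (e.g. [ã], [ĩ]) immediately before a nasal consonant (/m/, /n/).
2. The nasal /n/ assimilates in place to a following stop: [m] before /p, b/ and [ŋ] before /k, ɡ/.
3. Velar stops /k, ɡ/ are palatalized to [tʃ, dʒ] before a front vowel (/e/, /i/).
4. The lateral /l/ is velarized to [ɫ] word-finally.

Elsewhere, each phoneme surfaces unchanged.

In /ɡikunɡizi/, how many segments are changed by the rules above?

4

Segments that undergo a rule: /ɡ/ → [dʒ] (rule 3); /u/ → [ũ] (rule 1); /n/ → [ŋ] (rule 2); /ɡ/ → [dʒ] (rule 3).
All other segments surface unchanged.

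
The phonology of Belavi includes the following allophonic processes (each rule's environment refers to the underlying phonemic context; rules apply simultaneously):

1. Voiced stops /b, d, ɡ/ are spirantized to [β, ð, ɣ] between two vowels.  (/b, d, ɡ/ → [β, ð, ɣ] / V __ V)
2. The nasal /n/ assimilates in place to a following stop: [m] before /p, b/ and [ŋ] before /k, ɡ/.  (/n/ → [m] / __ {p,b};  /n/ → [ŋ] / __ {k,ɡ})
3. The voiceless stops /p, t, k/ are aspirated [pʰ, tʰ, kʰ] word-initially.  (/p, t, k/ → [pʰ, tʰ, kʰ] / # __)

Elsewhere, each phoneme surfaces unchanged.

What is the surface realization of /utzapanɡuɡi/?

/u/ stays [u].
/t/ (between /u/ and /z/) is in the target of rule 3 but the environment (word-initially) is not met → [t].
/z/ stays [z].
/a/ — not in any rule's target class → [a].
/p/ (between /a/ and /a/) fails the environment for rule 3, so it stays [p].
/a/ (between /p/ and /n/): no rule targets it → [a].
/n/ (between /a/ and /ɡ/): before a labial or velar stop, so rule 2 applies → [ŋ].
/ɡ/ (between /n/ and /u/) is in the target of rule 1 but the environment (between two vowels) is not met → [ɡ].
/u/ — not in any rule's target class → [u].
/ɡ/ (between /u/ and /i/): between two vowels, so rule 1 applies → [ɣ].
/i/ (word-final) is unaffected → [i].

[utzapaŋɡuɣi]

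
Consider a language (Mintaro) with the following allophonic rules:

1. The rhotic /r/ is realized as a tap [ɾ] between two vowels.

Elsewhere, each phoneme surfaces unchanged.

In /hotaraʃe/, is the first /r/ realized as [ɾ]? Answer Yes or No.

Yes

/r/ — between /a/ and /a/, between two vowels — surfaces as [ɾ] (rule 1).
The actual realization is [ɾ], which matches [ɾ].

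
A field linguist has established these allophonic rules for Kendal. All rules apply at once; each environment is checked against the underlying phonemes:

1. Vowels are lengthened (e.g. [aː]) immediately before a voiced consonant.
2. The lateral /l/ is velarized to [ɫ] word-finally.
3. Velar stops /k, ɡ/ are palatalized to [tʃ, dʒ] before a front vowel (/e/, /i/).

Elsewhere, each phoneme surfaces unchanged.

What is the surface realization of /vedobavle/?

[veːdoːbaːvle]

/v/ — not in any rule's target class → [v].
/e/ (between /v/ and /d/) occurs before a voiced consonant → [eː] by rule 1.
/d/ — not in any rule's target class → [d].
Rule 1 applies to /o/ (between /d/ and /b/: before a voiced consonant) → [oː].
/b/ (between /o/ and /a/) is unaffected → [b].
/a/ (between /b/ and /v/) occurs before a voiced consonant → [aː] by rule 1.
/v/ (between /a/ and /l/) is unaffected → [v].
/l/ (between /v/ and /e/): rule 2 targets it, but not word-finally → unchanged [l].
/e/ (word-final) is in the target of rule 1 but the environment (before a voiced consonant) is not met → [e].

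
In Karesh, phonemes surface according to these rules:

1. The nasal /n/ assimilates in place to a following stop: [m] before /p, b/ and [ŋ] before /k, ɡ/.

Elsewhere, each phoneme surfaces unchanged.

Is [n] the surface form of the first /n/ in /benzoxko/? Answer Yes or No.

Yes

/n/ — between /e/ and /z/; rule 1 does not apply here → [n].
The actual realization is [n], which matches [n].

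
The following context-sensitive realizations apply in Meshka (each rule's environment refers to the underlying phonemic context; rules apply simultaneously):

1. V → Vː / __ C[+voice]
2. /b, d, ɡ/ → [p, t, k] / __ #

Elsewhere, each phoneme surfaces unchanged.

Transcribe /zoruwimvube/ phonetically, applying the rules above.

/z/ (word-initial) is unaffected → [z].
/o/ meets the environment for rule 1 (before a voiced consonant) → [oː].
/r/ — not in any rule's target class → [r].
/u/ (between /r/ and /w/) occurs before a voiced consonant → [uː] by rule 1.
/w/ (between /u/ and /i/) is unaffected → [w].
/i/ (between /w/ and /m/): before a voiced consonant, so rule 1 applies → [iː].
/m/ (between /i/ and /v/): no rule targets it → [m].
/v/ stays [v].
/u/ — between /v/ and /b/, before a voiced consonant — surfaces as [uː] (rule 1).
/b/ — between /u/ and /e/; rule 2 does not apply here → [b].
/e/ (word-final) is in the target of rule 1 but the environment (before a voiced consonant) is not met → [e].

[zoːruːwiːmvuːbe]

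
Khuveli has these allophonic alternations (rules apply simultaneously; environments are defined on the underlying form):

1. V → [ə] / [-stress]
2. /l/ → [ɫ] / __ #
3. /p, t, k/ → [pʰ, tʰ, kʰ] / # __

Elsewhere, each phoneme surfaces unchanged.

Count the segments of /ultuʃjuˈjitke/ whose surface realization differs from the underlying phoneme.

4

Segments that undergo a rule: /u/ → [ə] (rule 1); /u/ → [ə] (rule 1); /u/ → [ə] (rule 1); /e/ → [ə] (rule 1).
All other segments surface unchanged.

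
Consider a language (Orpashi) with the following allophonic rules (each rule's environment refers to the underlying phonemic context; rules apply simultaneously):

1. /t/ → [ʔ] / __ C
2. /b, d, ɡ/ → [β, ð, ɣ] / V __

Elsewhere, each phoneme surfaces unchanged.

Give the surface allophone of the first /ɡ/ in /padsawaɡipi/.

/ɡ/ meets the environment for rule 2 (immediately after a vowel) → [ɣ].

[ɣ]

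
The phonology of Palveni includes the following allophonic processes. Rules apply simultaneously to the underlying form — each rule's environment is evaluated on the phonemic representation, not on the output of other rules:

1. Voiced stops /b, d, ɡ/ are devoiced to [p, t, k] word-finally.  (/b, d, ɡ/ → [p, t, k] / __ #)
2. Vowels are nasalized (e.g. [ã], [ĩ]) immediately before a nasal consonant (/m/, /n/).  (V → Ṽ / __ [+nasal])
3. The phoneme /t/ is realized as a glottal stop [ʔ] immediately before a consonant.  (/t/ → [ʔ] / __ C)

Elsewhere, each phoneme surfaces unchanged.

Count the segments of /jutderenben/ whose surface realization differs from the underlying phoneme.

Segments that undergo a rule: /t/ → [ʔ] (rule 3); /e/ → [ẽ] (rule 2); /e/ → [ẽ] (rule 2).
All other segments surface unchanged.

3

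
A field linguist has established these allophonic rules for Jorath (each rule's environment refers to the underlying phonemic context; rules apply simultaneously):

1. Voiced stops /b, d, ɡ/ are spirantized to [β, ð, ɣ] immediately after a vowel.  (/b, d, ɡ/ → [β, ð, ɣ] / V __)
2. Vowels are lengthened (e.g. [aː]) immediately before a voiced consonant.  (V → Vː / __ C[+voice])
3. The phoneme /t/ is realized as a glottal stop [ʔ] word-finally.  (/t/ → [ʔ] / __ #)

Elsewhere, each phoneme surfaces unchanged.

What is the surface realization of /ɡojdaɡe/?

/ɡ/ (word-initial): rule 1 targets it, but not immediately after a vowel → unchanged [ɡ].
Rule 2 applies to /o/ (between /ɡ/ and /j/: before a voiced consonant) → [oː].
/d/ (between /j/ and /a/) is in the target of rule 1 but the environment (immediately after a vowel) is not met → [d].
Rule 2 applies to /a/ (between /d/ and /ɡ/: before a voiced consonant) → [aː].
/ɡ/ (between /a/ and /e/) occurs immediately after a vowel → [ɣ] by rule 1.
/e/ (word-final) fails the environment for rule 2, so it stays [e].

[ɡoːjdaːɣe]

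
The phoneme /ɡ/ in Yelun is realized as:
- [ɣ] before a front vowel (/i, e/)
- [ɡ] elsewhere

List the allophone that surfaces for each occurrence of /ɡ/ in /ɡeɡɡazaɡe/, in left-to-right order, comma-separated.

[ɣ], [ɡ], [ɡ], [ɣ]

Occurrence 1 (position 1): before a front vowel (/i, e/) → [ɣ].
Occurrence 2 (position 3): no conditioning environment matches → elsewhere allophone [ɡ].
Occurrence 3 (position 4): no conditioning environment matches → elsewhere allophone [ɡ].
Occurrence 4 (position 8): before a front vowel (/i, e/) → [ɣ].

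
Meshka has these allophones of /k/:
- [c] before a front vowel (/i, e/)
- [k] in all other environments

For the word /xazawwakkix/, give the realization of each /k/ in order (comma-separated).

[k], [c]

Occurrence 1 (position 8): no conditioning environment matches → elsewhere allophone [k].
Occurrence 2 (position 9): before a front vowel → [c].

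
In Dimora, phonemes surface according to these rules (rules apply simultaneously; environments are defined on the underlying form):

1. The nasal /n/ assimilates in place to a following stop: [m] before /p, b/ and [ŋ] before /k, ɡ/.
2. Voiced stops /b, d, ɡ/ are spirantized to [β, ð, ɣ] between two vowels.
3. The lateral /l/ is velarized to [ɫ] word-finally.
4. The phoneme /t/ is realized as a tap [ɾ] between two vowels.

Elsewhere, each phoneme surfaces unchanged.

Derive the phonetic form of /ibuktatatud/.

/i/ (word-initial): no rule targets it → [i].
/b/ (between /i/ and /u/): between two vowels, so rule 2 applies → [β].
/u/ stays [u].
/k/ stays [k].
/t/ (between /k/ and /a/): rule 4 targets it, but not between two vowels → unchanged [t].
/a/ (between /t/ and /t/) is unaffected → [a].
/t/ meets the environment for rule 4 (between two vowels) → [ɾ].
/a/ (between /t/ and /t/) is unaffected → [a].
Rule 4 applies to /t/ (between /a/ and /u/: between two vowels) → [ɾ].
/u/ (between /t/ and /d/) is unaffected → [u].
/d/ (word-final): rule 2 targets it, but not between two vowels → unchanged [d].

[iβuktaɾaɾud]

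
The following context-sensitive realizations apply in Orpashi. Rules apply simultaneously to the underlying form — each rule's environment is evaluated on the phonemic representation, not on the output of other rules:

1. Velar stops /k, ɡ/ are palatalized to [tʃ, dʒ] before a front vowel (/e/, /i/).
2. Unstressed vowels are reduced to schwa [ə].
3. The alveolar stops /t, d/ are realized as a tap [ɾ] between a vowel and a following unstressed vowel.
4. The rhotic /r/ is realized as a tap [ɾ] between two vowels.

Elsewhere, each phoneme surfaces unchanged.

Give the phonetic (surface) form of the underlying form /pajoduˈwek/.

/p/ (word-initial): no rule targets it → [p].
/a/ (between /p/ and /j/): in an unstressed syllable, so rule 2 applies → [ə].
/j/ (between /a/ and /o/) is unaffected → [j].
/o/ meets the environment for rule 2 (in an unstressed syllable) → [ə].
Rule 3 applies to /d/ (between /o/ and /u/: between a vowel and a following unstressed vowel) → [ɾ].
/u/ meets the environment for rule 2 (in an unstressed syllable) → [ə].
/w/ (between /u/ and /e/): no rule targets it → [w].
/e/ (between /w/ and /k/) is in the target of rule 2 but the environment (in an unstressed syllable) is not met → [e].
/k/ — word-final; rule 1 does not apply here → [k].

[pəjəɾəˈwek]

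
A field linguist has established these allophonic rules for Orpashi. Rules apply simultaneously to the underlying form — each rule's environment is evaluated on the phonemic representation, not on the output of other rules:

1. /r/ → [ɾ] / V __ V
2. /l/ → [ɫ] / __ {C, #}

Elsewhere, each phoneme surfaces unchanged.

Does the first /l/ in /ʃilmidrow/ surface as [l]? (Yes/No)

No

/l/ meets the environment for rule 2 (word-finally or immediately before a consonant) → [ɫ].
The actual realization is [ɫ], not [l].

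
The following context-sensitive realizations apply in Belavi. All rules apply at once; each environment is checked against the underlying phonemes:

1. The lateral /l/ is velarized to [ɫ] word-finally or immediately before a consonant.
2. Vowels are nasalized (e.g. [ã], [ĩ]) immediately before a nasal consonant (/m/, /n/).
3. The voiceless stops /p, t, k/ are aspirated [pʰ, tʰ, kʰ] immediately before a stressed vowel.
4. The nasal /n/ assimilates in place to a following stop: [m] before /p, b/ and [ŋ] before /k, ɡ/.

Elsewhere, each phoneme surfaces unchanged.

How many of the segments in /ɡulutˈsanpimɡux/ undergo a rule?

Segments that undergo a rule: /a/ → [ã] (rule 2); /n/ → [m] (rule 4); /i/ → [ĩ] (rule 2).
All other segments surface unchanged.

3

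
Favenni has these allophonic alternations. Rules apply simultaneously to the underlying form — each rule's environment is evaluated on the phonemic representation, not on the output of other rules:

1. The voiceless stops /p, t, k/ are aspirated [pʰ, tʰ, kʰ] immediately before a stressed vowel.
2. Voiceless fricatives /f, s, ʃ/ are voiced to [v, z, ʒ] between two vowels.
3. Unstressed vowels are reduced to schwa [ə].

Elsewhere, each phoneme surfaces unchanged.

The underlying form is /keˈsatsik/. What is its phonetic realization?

[kəˈzatsək]

/k/ (word-initial) fails the environment for rule 1, so it stays [k].
Rule 3 applies to /e/ (between /k/ and /s/: in an unstressed syllable) → [ə].
Rule 2 applies to /s/ (between /e/ and /a/: between two vowels) → [z].
/a/ (between /s/ and /t/): rule 3 targets it, but not in an unstressed syllable → unchanged [a].
/t/ (between /a/ and /s/) fails the environment for rule 1, so it stays [t].
/s/ (between /t/ and /i/) is in the target of rule 2 but the environment (between two vowels) is not met → [s].
/i/ (between /s/ and /k/) occurs in an unstressed syllable → [ə] by rule 3.
/k/ — word-final; rule 1 does not apply here → [k].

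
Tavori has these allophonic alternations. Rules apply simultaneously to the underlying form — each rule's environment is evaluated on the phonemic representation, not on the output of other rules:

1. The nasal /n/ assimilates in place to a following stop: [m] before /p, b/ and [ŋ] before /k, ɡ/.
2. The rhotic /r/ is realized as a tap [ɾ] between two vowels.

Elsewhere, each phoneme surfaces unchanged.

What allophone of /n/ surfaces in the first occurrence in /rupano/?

/n/ (between /a/ and /o/): rule 1 targets it, but not before a labial or velar stop → unchanged [n].

[n]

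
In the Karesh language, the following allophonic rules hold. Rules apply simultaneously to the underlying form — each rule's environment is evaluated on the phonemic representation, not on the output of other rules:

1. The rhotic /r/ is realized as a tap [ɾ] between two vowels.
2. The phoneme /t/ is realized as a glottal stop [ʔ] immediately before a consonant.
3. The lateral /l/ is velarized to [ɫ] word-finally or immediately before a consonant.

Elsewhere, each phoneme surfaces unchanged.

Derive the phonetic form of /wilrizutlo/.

/w/ stays [w].
/i/ stays [i].
Rule 3 applies to /l/ (between /i/ and /r/: word-finally or immediately before a consonant) → [ɫ].
/r/ (between /l/ and /i/) fails the environment for rule 1, so it stays [r].
/i/ (between /r/ and /z/) is unaffected → [i].
/z/ (between /i/ and /u/) is unaffected → [z].
/u/ — not in any rule's target class → [u].
/t/ (between /u/ and /l/): immediately before a consonant, so rule 2 applies → [ʔ].
/l/ — between /t/ and /o/; rule 3 does not apply here → [l].
/o/ — not in any rule's target class → [o].

[wiɫrizuʔlo]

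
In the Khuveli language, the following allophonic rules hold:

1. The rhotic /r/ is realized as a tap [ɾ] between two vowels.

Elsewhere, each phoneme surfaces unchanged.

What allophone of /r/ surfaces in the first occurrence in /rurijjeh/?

[r]

/r/ (word-initial) fails the environment for rule 1, so it stays [r].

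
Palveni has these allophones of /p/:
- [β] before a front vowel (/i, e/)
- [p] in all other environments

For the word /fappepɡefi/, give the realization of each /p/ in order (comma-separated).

Occurrence 1 (position 3): no conditioning environment matches → elsewhere allophone [p].
Occurrence 2 (position 4): before a front vowel (/i, e/) → [β].
Occurrence 3 (position 6): no conditioning environment matches → elsewhere allophone [p].

[p], [β], [p]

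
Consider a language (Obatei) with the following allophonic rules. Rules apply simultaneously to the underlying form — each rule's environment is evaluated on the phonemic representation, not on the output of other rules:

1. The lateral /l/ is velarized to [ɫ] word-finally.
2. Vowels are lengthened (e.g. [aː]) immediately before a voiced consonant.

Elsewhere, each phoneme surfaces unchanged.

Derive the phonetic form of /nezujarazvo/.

[neːzuːjaːraːzvo]

/e/ — between /n/ and /z/, before a voiced consonant — surfaces as [eː] (rule 2).
/u/ — between /z/ and /j/, before a voiced consonant — surfaces as [uː] (rule 2).
/a/ — between /j/ and /r/, before a voiced consonant — surfaces as [aː] (rule 2).
/a/ — between /r/ and /z/, before a voiced consonant — surfaces as [aː] (rule 2).
/o/ — word-final; rule 2 does not apply here → [o].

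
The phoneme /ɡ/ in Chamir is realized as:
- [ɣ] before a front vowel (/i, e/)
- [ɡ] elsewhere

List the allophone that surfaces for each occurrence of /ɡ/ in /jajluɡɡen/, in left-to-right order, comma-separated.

[ɡ], [ɣ]

Occurrence 1 (position 6): no conditioning environment matches → elsewhere allophone [ɡ].
Occurrence 2 (position 7): before a front vowel (/i, e/) → [ɣ].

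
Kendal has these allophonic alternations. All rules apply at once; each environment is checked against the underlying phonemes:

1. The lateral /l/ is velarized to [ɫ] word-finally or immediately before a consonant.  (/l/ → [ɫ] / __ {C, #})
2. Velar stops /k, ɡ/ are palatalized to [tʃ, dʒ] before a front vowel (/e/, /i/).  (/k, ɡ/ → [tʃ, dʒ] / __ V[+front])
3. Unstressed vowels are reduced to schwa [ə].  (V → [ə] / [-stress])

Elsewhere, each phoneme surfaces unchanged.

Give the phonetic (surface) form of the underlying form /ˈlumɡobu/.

[ˈlumɡəbə]

/l/ — word-initial; rule 1 does not apply here → [l].
/u/ — between /l/ and /m/; rule 3 does not apply here → [u].
/m/ (between /u/ and /ɡ/): no rule targets it → [m].
/ɡ/ (between /m/ and /o/): rule 2 targets it, but not before a front vowel → unchanged [ɡ].
/o/ meets the environment for rule 3 (in an unstressed syllable) → [ə].
/b/ (between /o/ and /u/): no rule targets it → [b].
/u/ (word-final) occurs in an unstressed syllable → [ə] by rule 3.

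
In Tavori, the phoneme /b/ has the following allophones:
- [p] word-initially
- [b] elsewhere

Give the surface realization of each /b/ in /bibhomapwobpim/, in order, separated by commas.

[p], [b], [b]

Occurrence 1 (position 1): word-initially → [p].
Occurrence 2 (position 3): no conditioning environment matches → elsewhere allophone [b].
Occurrence 3 (position 11): no conditioning environment matches → elsewhere allophone [b].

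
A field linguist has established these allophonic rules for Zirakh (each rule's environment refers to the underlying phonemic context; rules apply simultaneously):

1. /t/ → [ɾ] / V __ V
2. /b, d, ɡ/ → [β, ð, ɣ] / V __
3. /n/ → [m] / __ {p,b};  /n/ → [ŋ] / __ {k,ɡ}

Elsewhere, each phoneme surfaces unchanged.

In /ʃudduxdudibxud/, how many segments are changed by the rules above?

Segments that undergo a rule: /d/ → [ð] (rule 2); /d/ → [ð] (rule 2); /b/ → [β] (rule 2); /d/ → [ð] (rule 2).
All other segments surface unchanged.

4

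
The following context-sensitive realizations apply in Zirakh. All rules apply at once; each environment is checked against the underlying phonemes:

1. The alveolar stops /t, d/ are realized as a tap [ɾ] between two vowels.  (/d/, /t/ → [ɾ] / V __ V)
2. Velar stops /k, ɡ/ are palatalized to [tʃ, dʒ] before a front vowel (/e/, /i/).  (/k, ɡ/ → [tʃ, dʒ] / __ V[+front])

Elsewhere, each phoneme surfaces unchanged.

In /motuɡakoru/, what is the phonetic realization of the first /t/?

Rule 1 applies to /t/ (between /o/ and /u/: between two vowels) → [ɾ].

[ɾ]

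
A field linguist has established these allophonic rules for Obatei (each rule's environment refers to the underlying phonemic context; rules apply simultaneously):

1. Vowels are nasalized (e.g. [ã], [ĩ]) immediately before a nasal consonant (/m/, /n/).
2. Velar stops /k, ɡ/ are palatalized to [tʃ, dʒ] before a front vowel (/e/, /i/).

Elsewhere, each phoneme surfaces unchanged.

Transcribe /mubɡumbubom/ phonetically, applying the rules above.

[mubɡũmbubõm]

/m/ — not in any rule's target class → [m].
/u/ — between /m/ and /b/; rule 1 does not apply here → [u].
/b/ — not in any rule's target class → [b].
/ɡ/ (between /b/ and /u/) is in the target of rule 2 but the environment (before a front vowel) is not met → [ɡ].
/u/ (between /ɡ/ and /m/): before a nasal consonant, so rule 1 applies → [ũ].
/m/ (between /u/ and /b/): no rule targets it → [m].
/b/ stays [b].
/u/ (between /b/ and /b/) fails the environment for rule 1, so it stays [u].
/b/ (between /u/ and /o/) is unaffected → [b].
Rule 1 applies to /o/ (between /b/ and /m/: before a nasal consonant) → [õ].
/m/ stays [m].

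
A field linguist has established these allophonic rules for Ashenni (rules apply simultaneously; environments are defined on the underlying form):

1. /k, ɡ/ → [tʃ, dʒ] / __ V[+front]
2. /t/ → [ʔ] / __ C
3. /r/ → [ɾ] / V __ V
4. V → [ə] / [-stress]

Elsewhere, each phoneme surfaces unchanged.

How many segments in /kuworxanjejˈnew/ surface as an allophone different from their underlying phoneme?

Segments that undergo a rule: /u/ → [ə] (rule 4); /o/ → [ə] (rule 4); /a/ → [ə] (rule 4); /e/ → [ə] (rule 4).
All other segments surface unchanged.

4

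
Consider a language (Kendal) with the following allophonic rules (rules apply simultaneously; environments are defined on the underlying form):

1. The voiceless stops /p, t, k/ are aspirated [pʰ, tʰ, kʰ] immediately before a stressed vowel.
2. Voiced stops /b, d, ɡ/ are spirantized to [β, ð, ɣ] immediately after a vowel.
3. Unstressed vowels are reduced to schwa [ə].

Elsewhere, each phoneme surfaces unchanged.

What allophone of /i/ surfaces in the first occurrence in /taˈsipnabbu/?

/i/ (between /s/ and /p/) fails the environment for rule 3, so it stays [i].

[i]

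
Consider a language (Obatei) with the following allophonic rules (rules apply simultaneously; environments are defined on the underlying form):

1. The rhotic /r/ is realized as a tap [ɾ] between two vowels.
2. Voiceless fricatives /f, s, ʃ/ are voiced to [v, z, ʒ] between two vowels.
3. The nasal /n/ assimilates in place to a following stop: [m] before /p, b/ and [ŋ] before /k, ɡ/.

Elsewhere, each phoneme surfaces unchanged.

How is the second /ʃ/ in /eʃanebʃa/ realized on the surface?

[ʃ]

/ʃ/ (between /b/ and /a/) fails the environment for rule 2, so it stays [ʃ].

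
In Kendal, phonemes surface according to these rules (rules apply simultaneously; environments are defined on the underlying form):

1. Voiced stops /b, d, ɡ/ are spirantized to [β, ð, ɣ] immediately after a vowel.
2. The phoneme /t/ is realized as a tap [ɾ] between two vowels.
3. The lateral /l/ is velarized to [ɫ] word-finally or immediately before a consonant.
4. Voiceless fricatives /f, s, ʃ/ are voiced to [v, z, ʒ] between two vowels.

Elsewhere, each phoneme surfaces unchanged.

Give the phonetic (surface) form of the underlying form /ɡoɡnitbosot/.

/ɡ/ (word-initial) fails the environment for rule 1, so it stays [ɡ].
/o/ stays [o].
/ɡ/ — between /o/ and /n/, immediately after a vowel — surfaces as [ɣ] (rule 1).
/n/ (between /ɡ/ and /i/): no rule targets it → [n].
/i/ (between /n/ and /t/) is unaffected → [i].
/t/ (between /i/ and /b/) is in the target of rule 2 but the environment (between two vowels) is not met → [t].
/b/ (between /t/ and /o/) is in the target of rule 1 but the environment (immediately after a vowel) is not met → [b].
/o/ stays [o].
Rule 4 applies to /s/ (between /o/ and /o/: between two vowels) → [z].
/o/ stays [o].
/t/ (word-final) fails the environment for rule 2, so it stays [t].

[ɡoɣnitbozot]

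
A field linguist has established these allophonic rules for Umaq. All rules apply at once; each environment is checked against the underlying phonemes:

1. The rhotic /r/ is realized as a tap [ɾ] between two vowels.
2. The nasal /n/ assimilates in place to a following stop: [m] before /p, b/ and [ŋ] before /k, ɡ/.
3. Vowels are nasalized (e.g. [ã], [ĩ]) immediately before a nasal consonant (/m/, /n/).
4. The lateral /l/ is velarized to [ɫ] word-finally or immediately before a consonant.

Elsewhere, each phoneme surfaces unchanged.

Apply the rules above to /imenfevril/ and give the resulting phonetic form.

/i/ (word-initial) occurs before a nasal consonant → [ĩ] by rule 3.
/e/ meets the environment for rule 3 (before a nasal consonant) → [ẽ].
/n/ (between /e/ and /f/): rule 2 targets it, but not before a labial or velar stop → unchanged [n].
/e/ (between /f/ and /v/) fails the environment for rule 3, so it stays [e].
/r/ (between /v/ and /i/) fails the environment for rule 1, so it stays [r].
/i/ (between /r/ and /l/): rule 3 targets it, but not before a nasal consonant → unchanged [i].
Rule 4 applies to /l/ (word-final: word-finally or immediately before a consonant) → [ɫ].

[ĩmẽnfevriɫ]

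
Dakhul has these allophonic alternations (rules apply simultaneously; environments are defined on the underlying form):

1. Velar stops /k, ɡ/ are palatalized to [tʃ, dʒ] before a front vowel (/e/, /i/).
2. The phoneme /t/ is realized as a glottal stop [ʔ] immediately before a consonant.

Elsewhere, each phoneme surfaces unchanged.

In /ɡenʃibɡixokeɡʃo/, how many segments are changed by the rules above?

Segments that undergo a rule: /ɡ/ → [dʒ] (rule 1); /ɡ/ → [dʒ] (rule 1); /k/ → [tʃ] (rule 1).
All other segments surface unchanged.

3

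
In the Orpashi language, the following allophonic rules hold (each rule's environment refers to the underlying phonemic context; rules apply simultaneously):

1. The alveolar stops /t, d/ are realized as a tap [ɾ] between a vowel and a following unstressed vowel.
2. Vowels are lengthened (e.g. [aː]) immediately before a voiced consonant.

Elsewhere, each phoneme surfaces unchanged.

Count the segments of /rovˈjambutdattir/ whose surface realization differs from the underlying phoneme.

Segments that undergo a rule: /o/ → [oː] (rule 2); /a/ → [aː] (rule 2); /i/ → [iː] (rule 2).
All other segments surface unchanged.

3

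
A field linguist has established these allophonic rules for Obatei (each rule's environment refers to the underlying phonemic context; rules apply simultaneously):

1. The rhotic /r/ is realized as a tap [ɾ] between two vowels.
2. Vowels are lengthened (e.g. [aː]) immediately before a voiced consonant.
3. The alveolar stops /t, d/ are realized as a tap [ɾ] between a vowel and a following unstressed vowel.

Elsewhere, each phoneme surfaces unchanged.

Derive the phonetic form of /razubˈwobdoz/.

/r/ (word-initial) is in the target of rule 1 but the environment (between two vowels) is not met → [r].
/a/ (between /r/ and /z/): before a voiced consonant, so rule 2 applies → [aː].
Rule 2 applies to /u/ (between /z/ and /b/: before a voiced consonant) → [uː].
/o/ meets the environment for rule 2 (before a voiced consonant) → [oː].
/d/ — between /b/ and /o/; rule 3 does not apply here → [d].
/o/ (between /d/ and /z/): before a voiced consonant, so rule 2 applies → [oː].

[raːzuːbˈwoːbdoːz]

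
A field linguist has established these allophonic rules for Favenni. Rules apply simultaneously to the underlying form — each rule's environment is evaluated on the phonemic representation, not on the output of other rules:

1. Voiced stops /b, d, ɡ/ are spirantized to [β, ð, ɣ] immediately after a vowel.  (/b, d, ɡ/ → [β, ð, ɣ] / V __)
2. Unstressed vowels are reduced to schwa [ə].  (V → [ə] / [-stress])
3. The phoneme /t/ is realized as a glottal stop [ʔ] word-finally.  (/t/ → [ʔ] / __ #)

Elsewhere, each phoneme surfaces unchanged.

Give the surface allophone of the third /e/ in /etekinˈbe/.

/e/ — word-final; rule 2 does not apply here → [e].

[e]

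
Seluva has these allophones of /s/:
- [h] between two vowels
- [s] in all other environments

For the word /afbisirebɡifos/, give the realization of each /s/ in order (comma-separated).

Occurrence 1 (position 5): between two vowels → [h].
Occurrence 2 (position 14): no conditioning environment matches → elsewhere allophone [s].

[h], [s]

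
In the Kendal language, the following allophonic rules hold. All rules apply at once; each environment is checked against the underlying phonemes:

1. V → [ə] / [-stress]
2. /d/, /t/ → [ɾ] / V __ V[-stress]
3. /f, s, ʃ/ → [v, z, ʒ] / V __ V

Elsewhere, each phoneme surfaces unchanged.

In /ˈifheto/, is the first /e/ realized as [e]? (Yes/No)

No

/e/ (between /h/ and /t/) occurs in an unstressed syllable → [ə] by rule 1.
The actual realization is [ə], not [e].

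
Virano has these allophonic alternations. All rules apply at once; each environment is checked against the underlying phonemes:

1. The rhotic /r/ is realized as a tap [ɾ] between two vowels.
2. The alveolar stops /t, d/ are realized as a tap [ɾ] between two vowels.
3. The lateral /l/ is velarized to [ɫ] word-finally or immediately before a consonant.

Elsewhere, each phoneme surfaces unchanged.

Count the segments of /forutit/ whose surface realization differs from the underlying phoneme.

Segments that undergo a rule: /r/ → [ɾ] (rule 1); /t/ → [ɾ] (rule 2).
All other segments surface unchanged.

2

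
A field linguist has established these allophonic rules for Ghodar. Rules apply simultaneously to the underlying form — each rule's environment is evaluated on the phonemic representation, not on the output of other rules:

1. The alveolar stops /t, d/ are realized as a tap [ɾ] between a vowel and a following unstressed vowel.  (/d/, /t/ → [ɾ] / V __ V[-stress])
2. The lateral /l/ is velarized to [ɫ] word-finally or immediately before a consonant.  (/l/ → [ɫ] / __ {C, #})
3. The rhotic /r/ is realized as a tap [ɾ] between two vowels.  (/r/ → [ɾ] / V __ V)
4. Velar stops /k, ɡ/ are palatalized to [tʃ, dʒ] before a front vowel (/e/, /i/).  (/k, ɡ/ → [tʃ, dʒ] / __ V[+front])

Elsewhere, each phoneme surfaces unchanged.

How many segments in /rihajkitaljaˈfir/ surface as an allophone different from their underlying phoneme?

Segments that undergo a rule: /k/ → [tʃ] (rule 4); /t/ → [ɾ] (rule 1); /l/ → [ɫ] (rule 2).
All other segments surface unchanged.

3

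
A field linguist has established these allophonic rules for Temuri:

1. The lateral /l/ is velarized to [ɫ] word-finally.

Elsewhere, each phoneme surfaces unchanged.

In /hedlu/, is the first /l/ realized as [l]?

/l/ (between /d/ and /u/): rule 1 targets it, but not word-finally → unchanged [l].
The actual realization is [l], which matches [l].

Yes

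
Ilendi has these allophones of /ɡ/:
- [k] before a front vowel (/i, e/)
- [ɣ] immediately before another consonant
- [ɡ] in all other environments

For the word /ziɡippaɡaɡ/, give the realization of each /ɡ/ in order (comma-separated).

[k], [ɡ], [ɡ]

Occurrence 1 (position 3): before a front vowel (/i, e/) → [k].
Occurrence 2 (position 8): no conditioning environment matches → elsewhere allophone [ɡ].
Occurrence 3 (position 10): no conditioning environment matches → elsewhere allophone [ɡ].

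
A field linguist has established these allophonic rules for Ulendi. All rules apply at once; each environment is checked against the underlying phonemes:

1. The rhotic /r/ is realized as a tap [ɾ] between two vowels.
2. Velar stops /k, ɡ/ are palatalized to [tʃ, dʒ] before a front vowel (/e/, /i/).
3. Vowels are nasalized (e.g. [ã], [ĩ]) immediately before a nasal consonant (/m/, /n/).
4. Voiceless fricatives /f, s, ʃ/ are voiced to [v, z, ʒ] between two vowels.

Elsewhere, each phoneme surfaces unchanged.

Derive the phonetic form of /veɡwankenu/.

/e/ — between /v/ and /ɡ/; rule 3 does not apply here → [e].
/ɡ/ (between /e/ and /w/) fails the environment for rule 2, so it stays [ɡ].
/a/ — between /w/ and /n/, before a nasal consonant — surfaces as [ã] (rule 3).
/k/ — between /n/ and /e/, before a front vowel — surfaces as [tʃ] (rule 2).
/e/ meets the environment for rule 3 (before a nasal consonant) → [ẽ].
/u/ (word-final) is in the target of rule 3 but the environment (before a nasal consonant) is not met → [u].

[veɡwãntʃẽnu]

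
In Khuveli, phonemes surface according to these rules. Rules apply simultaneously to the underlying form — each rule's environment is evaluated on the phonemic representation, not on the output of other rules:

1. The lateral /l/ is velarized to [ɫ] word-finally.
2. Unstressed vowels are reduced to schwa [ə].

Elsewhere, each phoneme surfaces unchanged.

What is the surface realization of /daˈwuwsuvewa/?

[dəˈwuwsəvəwə]

/d/ stays [d].
Rule 2 applies to /a/ (between /d/ and /w/: in an unstressed syllable) → [ə].
/w/ (between /a/ and /u/): no rule targets it → [w].
/u/ (between /w/ and /w/) fails the environment for rule 2, so it stays [u].
/w/ (between /u/ and /s/): no rule targets it → [w].
/s/ (between /w/ and /u/) is unaffected → [s].
/u/ (between /s/ and /v/) occurs in an unstressed syllable → [ə] by rule 2.
/v/ — not in any rule's target class → [v].
Rule 2 applies to /e/ (between /v/ and /w/: in an unstressed syllable) → [ə].
/w/ (between /e/ and /a/) is unaffected → [w].
/a/ (word-final): in an unstressed syllable, so rule 2 applies → [ə].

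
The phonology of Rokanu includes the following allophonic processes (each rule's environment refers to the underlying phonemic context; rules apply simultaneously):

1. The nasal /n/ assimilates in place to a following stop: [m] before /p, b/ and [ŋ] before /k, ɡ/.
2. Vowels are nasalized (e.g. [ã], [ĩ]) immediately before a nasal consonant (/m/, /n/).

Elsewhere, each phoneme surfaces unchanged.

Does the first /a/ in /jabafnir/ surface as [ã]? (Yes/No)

No

/a/ — between /j/ and /b/; rule 2 does not apply here → [a].
The actual realization is [a], not [ã].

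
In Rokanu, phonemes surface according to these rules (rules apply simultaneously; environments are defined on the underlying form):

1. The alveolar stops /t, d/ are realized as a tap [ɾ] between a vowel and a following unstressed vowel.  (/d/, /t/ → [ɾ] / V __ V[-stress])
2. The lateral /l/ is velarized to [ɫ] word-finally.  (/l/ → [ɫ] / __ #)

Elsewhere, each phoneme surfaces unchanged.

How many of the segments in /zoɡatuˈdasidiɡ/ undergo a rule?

Segments that undergo a rule: /t/ → [ɾ] (rule 1); /d/ → [ɾ] (rule 1).
All other segments surface unchanged.

2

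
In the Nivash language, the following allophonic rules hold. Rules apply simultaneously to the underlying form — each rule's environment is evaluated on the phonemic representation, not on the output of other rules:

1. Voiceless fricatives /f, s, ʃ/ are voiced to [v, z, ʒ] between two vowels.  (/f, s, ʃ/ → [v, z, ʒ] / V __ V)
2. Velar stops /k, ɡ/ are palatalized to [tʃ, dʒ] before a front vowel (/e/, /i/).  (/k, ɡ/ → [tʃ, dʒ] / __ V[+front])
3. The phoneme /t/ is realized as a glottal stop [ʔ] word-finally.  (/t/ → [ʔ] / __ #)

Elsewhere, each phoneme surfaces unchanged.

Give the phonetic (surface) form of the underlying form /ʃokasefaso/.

[ʃokazevazo]

/ʃ/ (word-initial): rule 1 targets it, but not between two vowels → unchanged [ʃ].
/o/ (between /ʃ/ and /k/) is unaffected → [o].
/k/ (between /o/ and /a/) fails the environment for rule 2, so it stays [k].
/a/ (between /k/ and /s/) is unaffected → [a].
/s/ meets the environment for rule 1 (between two vowels) → [z].
/e/ — not in any rule's target class → [e].
/f/ (between /e/ and /a/): between two vowels, so rule 1 applies → [v].
/a/ stays [a].
/s/ (between /a/ and /o/) occurs between two vowels → [z] by rule 1.
/o/ stays [o].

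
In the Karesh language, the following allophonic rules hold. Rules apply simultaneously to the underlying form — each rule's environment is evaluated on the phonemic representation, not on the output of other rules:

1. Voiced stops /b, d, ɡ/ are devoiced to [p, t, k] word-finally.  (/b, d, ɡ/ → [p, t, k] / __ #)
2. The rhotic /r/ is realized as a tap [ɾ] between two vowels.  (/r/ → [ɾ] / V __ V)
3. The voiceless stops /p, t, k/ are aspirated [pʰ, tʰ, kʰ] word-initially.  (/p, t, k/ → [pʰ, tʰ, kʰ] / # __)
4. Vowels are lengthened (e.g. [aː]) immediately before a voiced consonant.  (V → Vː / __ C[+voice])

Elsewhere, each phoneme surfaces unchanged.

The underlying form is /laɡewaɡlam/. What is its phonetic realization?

[laːɡeːwaːɡlaːm]

/a/ (between /l/ and /ɡ/) occurs before a voiced consonant → [aː] by rule 4.
/ɡ/ (between /a/ and /e/) is in the target of rule 1 but the environment (word-finally) is not met → [ɡ].
/e/ meets the environment for rule 4 (before a voiced consonant) → [eː].
Rule 4 applies to /a/ (between /w/ and /ɡ/: before a voiced consonant) → [aː].
/ɡ/ — between /a/ and /l/; rule 1 does not apply here → [ɡ].
/a/ meets the environment for rule 4 (before a voiced consonant) → [aː].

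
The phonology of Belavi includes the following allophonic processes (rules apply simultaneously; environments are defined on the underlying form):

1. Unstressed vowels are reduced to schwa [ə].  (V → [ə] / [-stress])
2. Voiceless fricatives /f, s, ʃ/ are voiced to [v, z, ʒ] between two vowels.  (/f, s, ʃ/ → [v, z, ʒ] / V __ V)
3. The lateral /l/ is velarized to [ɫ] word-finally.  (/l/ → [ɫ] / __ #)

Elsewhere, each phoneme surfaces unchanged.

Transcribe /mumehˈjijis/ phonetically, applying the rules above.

[məməhˈjijəs]

/m/ (word-initial): no rule targets it → [m].
/u/ — between /m/ and /m/, in an unstressed syllable — surfaces as [ə] (rule 1).
/m/ — not in any rule's target class → [m].
/e/ — between /m/ and /h/, in an unstressed syllable — surfaces as [ə] (rule 1).
/h/ (between /e/ and /j/): no rule targets it → [h].
/j/ stays [j].
/i/ (between /j/ and /j/): rule 1 targets it, but not in an unstressed syllable → unchanged [i].
/j/ (between /i/ and /i/): no rule targets it → [j].
/i/ — between /j/ and /s/, in an unstressed syllable — surfaces as [ə] (rule 1).
/s/ (word-final) is in the target of rule 2 but the environment (between two vowels) is not met → [s].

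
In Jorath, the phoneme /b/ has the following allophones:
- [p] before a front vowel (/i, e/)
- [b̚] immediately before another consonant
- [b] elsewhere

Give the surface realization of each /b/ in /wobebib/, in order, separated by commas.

[p], [p], [b]

Occurrence 1 (position 3): before a front vowel (/i, e/) → [p].
Occurrence 2 (position 5): before a front vowel (/i, e/) → [p].
Occurrence 3 (position 7): no conditioning environment matches → elsewhere allophone [b].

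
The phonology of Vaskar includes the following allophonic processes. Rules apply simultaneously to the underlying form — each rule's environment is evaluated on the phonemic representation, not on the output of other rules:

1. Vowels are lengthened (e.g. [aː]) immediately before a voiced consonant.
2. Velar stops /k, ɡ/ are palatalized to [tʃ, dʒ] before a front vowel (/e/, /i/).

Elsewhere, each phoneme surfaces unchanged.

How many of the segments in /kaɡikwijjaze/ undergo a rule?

Segments that undergo a rule: /a/ → [aː] (rule 1); /ɡ/ → [dʒ] (rule 2); /i/ → [iː] (rule 1); /a/ → [aː] (rule 1).
All other segments surface unchanged.

4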